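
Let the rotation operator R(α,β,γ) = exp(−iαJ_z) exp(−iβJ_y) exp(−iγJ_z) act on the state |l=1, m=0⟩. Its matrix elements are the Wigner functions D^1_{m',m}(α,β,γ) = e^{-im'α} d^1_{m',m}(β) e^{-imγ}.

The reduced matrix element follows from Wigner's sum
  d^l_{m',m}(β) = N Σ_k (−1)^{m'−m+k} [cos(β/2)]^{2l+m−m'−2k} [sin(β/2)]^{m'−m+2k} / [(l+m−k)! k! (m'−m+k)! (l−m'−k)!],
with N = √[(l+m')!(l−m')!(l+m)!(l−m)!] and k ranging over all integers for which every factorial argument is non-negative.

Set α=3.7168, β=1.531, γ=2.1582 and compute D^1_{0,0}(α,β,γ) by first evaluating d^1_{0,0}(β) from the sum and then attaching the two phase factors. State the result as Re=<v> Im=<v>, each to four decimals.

Split into d^1_{0,0}(β=1.531) × two z-phases.
With c≡cos(β/2)=0.721036 and s≡sin(β/2)=0.692898, N=[1·1·1·1]^{1/2}=1.000000
k: max(0,(0)−(0))=0 … min(1+(0),1−(0))=1
  k=0: (−1)^0·1.0000/(1)·0.7210^2·0.6929^0 = +0.519893
  k=1: (−1)^1·1.0000/(1)·0.7210^0·0.6929^2 = -0.480107
d^1_{0,0}(1.531) = +0.519893 -0.480107 = +0.039786
D = (+1.000000+0.000000i)·(+0.039786)·(+1.000000+0.000000i) = +0.039786+0.000000i

Re=0.0398 Im=0.0000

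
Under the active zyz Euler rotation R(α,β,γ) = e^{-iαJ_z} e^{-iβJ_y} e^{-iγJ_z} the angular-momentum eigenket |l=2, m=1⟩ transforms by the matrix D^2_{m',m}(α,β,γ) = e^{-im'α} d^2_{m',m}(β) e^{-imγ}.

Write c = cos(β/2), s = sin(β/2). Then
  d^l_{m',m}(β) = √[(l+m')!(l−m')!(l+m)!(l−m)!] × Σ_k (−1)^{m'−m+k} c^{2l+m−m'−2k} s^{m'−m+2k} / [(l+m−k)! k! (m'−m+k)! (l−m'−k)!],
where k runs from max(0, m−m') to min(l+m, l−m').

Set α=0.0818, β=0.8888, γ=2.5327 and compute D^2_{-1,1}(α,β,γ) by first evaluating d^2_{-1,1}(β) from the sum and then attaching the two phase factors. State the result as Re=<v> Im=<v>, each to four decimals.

Re=-0.3221 Im=-0.2662

D^2_{-1,1}(0.0818,0.8888,2.5327) = e^{-i·-1·0.0818}·d^2_{-1,1}(0.8888)·e^{-i·1·2.5327}. Compute d first:
c=cos(0.8888/2)=0.902869, s=sin(0.8888/2)=0.429916; N=√[1·6·6·1]=6.000000
Admissible k: 2..3 (factorial args all ≥0)
  k=2: (−1)^0·6.0000/(2)·0.9029^2·0.4299^2 = +0.452000
  k=3: (−1)^1·6.0000/(6)·0.9029^0·0.4299^4 = -0.034161
d^2_{-1,1}(0.8888) = +0.452000 -0.034161 = +0.417838
D = (+0.996656+0.081709i)·(+0.417838)·(-0.820282-0.571959i) = -0.322072-0.266193i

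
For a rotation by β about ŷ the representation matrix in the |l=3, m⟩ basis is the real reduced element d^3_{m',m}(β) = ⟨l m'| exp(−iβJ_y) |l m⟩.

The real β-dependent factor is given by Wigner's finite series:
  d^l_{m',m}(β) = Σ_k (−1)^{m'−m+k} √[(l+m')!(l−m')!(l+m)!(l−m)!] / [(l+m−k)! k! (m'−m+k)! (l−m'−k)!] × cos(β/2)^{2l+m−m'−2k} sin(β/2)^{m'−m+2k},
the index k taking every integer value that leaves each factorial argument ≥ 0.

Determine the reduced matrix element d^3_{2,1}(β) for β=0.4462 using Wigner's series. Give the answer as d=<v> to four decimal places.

d^3_{2,1}(β=0.4462) via Wigner's sum:
With c≡cos(β/2)=0.975216 and s≡sin(β/2)=0.221254, N=[120·1·24·2]^{1/2}=75.894664
k∈{0,1} keeps every argument non-negative
  k=0: (−1)^1·75.8947/(24)·0.9752^5·0.2213^1 = -0.617157
  k=1: (−1)^2·75.8947/(12)·0.9752^3·0.2213^3 = +0.063534
d^3_{2,1}(0.4462) = -0.617157 +0.063534 = -0.553623

d=-0.5536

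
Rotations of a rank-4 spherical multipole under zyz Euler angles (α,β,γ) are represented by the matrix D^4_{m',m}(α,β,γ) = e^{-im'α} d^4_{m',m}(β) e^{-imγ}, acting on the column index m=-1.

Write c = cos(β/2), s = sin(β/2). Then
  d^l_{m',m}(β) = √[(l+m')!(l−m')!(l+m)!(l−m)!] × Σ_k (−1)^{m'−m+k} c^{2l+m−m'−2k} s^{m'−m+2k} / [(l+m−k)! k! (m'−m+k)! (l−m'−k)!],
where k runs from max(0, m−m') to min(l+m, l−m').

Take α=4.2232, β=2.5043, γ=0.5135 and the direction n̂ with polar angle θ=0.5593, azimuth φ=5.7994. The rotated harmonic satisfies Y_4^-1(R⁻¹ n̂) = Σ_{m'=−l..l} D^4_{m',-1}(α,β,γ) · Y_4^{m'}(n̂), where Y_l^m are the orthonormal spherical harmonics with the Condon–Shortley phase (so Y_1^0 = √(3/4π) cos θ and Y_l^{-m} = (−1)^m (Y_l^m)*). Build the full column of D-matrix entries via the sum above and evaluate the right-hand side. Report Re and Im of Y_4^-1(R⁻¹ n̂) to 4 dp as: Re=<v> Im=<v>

Re=0.0151 Im=0.0607

Need the full column D^4_{m',-1} for m'=−4..4 at α=4.2232, β=2.5043, γ=0.5135.
cos(β/2)=0.313281, sin(β/2)=0.949660
d^4_{-4,-1}: single k=3 term ⇒ +0.019341;  D = +0.002460-0.019184i
d^4_{-3,-1}: k∈[2..3] ⇒ +0.006767 -0.103641 = -0.096873;  D = -0.079027-0.056029i
d^4_{-2,-1}: k∈[1..3] ⇒ +0.001193 -0.054826 +0.335861 = +0.282229;  D = -0.252278+0.126527i
d^4_{-1,-1}: k∈[0..3] ⇒ +0.000093 -0.012789 +0.235035 -0.719911 = -0.497572;  D = -0.012095+0.497425i
d^4_{0,-1}: k∈[0..3] ⇒ -0.001258 +0.069350 -0.637252 +0.975950 = +0.406790;  D = +0.354326+0.199827i
d^4_{1,-1}: k∈[0..3] ⇒ +0.008526 -0.235035 +1.079867 -0.661525 = +0.191832;  D = -0.161699+0.103213i
d^4_{2,-1}: k∈[0..2] ⇒ -0.036550 +0.503792 -0.925868 = -0.458626;  D = +0.036156+0.457199i
d^4_{3,-1}: k∈[0..1] ⇒ +0.103641 -0.571412 = -0.467771;  D = -0.428952-0.186574i
d^4_{4,-1}: single k=0 term ⇒ -0.177721;  D = +0.139154-0.110548i
Y_4^{m'}(θ=0.5593,φ=5.7994) and Σ D·Y over m':
  (+0.0025-0.0192i)·(-0.0125+0.0328i)  (-0.0790-0.0560i)·(+0.0189+0.1574i)  (-0.2523+0.1265i)·(+0.2153+0.3125i)  (-0.0121+0.4974i)·(+0.3822+0.2008i)  (+0.3543+0.1998i)·(-0.0515+0.0000i)  (-0.1617+0.1032i)·(-0.3822+0.2008i)  (+0.0362+0.4572i)·(+0.2153-0.3125i)  (-0.4290-0.1866i)·(-0.0189+0.1574i)  (+0.1392-0.1105i)·(-0.0125-0.0328i)
Y_4^-1(R⁻¹ n̂) = +0.015124+0.060677i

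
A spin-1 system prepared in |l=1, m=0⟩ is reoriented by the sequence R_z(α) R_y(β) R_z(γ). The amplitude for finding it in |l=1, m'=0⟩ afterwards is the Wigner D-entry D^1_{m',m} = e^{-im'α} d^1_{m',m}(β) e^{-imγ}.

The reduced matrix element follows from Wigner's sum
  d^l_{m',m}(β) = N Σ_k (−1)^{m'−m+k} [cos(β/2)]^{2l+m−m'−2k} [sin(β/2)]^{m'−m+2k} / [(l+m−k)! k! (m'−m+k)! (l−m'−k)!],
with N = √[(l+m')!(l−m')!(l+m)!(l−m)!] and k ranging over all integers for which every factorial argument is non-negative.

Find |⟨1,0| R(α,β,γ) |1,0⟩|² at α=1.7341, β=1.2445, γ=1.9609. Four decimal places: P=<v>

Split into d^1_{0,0}(β=1.2445) × two z-phases.
Half-angle: c=0.812569, s=0.582865. N=√(1·1·1·1)=1.000000
k∈{0,1} keeps every argument non-negative
  k=0: (−1)^0·1.0000/(1)·0.8126^2·0.5829^0 = +0.660268
  k=1: (−1)^1·1.0000/(1)·0.8126^0·0.5829^2 = -0.339732
d^1_{0,0}(1.2445) = +0.660268 -0.339732 = +0.320537
|D^1_{0,0}|² = |d^1_{0,0}(β)|² = (+0.320537)² = 0.102744 (the z-rotation phases have unit modulus)

P=0.1027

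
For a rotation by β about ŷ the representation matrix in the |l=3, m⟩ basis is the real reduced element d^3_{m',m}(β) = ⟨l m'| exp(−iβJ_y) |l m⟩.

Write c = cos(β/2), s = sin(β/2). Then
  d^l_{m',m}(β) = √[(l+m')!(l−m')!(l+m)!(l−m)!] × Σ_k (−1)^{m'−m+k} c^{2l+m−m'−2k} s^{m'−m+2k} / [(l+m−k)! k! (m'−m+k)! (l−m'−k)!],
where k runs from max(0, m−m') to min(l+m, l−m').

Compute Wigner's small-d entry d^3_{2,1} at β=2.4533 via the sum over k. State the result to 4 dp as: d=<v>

d=0.1896

d^3_{2,1}(β=2.4533) via Wigner's sum:
Half-angle: c=0.337393, s=0.941364. N=√(120·1·24·2)=75.894664
Admissible k: 0..1 (factorial args all ≥0)
  k=0: (−1)^1·75.8947/(24)·0.3374^5·0.9414^1 = -0.013015
  k=1: (−1)^2·75.8947/(12)·0.3374^3·0.9414^3 = +0.202634
d^3_{2,1}(2.4533) = -0.013015 +0.202634 = +0.189619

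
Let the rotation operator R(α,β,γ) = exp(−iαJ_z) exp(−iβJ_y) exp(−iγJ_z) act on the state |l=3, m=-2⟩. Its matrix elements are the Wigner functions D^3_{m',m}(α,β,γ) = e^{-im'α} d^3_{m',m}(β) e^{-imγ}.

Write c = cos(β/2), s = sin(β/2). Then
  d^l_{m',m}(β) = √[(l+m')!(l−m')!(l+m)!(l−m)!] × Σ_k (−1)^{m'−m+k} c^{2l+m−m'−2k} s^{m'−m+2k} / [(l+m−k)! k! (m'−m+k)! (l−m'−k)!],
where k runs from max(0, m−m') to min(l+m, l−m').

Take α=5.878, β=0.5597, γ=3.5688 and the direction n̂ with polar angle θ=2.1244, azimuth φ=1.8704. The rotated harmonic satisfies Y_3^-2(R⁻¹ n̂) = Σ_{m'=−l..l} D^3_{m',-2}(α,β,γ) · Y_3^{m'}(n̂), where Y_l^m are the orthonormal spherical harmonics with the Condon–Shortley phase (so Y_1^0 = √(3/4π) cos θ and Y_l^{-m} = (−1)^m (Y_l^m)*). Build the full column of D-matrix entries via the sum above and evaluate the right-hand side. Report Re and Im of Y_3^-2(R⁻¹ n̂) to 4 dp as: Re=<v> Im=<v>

Need the full column D^3_{m',-2} for m'=−3..3 at α=5.878, β=0.5597, γ=3.5688.
cos(β/2)=0.961097, sin(β/2)=0.276211
d^3_{-3,-2}: single k=1 term ⇒ +0.554821;  D = +0.519032-0.196042i
d^3_{-2,-2}: k∈[0..1] ⇒ +0.788139 -0.325478 = +0.462661;  D = +0.462212+0.020371i
d^3_{-1,-2}: k∈[0..1] ⇒ -0.716271 +0.118320 = -0.597952;  D = -0.538624-0.259673i
d^3_{0,-2}: k∈[0..1] ⇒ +0.356544 -0.029448 = +0.327095;  D = +0.214790+0.246691i
d^3_{1,-2}: k∈[0..1] ⇒ -0.118320 +0.004886 = -0.113433;  D = -0.034733-0.107985i
d^3_{2,-2}: k∈[0..1] ⇒ +0.026883 -0.000444 = +0.026439;  D = -0.002481+0.026322i
d^3_{3,-2}: single k=0 term ⇒ -0.003785;  D = +0.001812-0.003323i
Y_3^{m'}(θ=2.1244,φ=1.8704) and Σ D·Y over m':
  (+0.5190-0.1960i)·(+0.2010+0.1599i)  (+0.4622+0.0204i)·(+0.3211-0.2193i)  (-0.5386-0.2597i)·(-0.0310-0.1004i)  (+0.2148+0.2467i)·(+0.3174+0.0000i)  (-0.0347-0.1080i)·(+0.0310-0.1004i)  (-0.0025+0.0263i)·(+0.3211+0.2193i)  (+0.0018-0.0033i)·(-0.2010+0.1599i)
Y_3^-2(R⁻¹ n̂) = +0.329017+0.098187i

Re=0.3290 Im=0.0982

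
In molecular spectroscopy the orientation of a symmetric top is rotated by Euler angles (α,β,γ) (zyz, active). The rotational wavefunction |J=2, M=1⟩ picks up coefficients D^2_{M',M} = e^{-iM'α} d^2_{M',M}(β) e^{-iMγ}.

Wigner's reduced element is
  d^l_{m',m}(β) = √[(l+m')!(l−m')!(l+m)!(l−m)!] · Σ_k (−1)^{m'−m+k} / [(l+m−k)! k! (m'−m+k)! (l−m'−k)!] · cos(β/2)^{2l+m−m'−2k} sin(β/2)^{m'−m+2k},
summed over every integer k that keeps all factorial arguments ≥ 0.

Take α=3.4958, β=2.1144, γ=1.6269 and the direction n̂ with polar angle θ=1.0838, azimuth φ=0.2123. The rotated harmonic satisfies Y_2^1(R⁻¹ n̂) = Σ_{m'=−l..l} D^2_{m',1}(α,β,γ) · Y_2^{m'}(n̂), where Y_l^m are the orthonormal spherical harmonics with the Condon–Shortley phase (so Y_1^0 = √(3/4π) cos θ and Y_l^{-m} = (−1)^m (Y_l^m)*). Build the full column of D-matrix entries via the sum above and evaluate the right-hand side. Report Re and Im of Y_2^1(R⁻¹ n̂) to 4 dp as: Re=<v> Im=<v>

Need the full column D^2_{m',1} for m'=−2..2 at α=3.4958, β=2.1144, γ=1.6269.
cos(β/2)=0.491313, sin(β/2)=0.870983
d^2_{-2,1}: single k=3 term ⇒ +0.649258;  D = +0.394116-0.515954i
d^2_{-1,1}: k∈[2..3] ⇒ +0.549360 -0.575492 = -0.026132;  D = +0.007675-0.024979i
d^2_{0,1}: k∈[1..2] ⇒ +0.253023 -0.795176 = -0.542153;  D = +0.030401+0.541300i
d^2_{1,1}: k∈[0..1] ⇒ +0.058268 -0.549360 = -0.491092;  D = -0.195894-0.450329i
d^2_{2,1}: single k=0 term ⇒ -0.206592;  D = +0.143001+0.149101i
Y_2^{m'}(θ=1.0838,φ=0.2123) and Σ D·Y over m':
  (+0.3941-0.5160i)·(+0.2749-0.1243i)  (+0.0077-0.0250i)·(+0.3123-0.0673i)  (+0.0304+0.5413i)·(-0.1082+0.0000i)  (-0.1959-0.4503i)·(-0.3123-0.0673i)  (+0.1430+0.1491i)·(+0.2749+0.1243i)
Y_2^1(R⁻¹ n̂) = +0.093290-0.045091i

Re=0.0933 Im=-0.0451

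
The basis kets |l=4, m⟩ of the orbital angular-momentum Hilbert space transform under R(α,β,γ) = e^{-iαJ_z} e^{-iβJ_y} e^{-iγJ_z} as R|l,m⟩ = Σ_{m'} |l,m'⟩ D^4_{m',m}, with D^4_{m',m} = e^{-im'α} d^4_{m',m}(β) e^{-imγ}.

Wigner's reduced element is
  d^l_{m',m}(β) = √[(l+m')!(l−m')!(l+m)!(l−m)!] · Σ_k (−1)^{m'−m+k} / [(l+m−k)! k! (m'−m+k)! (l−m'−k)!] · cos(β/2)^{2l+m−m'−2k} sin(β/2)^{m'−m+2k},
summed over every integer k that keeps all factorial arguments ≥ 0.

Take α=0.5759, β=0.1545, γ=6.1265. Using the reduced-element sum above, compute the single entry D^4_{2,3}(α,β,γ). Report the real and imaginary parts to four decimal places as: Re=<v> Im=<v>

Re=0.2156 Im=-0.1750

Split into d^4_{2,3}(β=0.1545) × two z-phases.
Half-angle: c=0.997018, s=0.077173. N=√(720·2·5040·1)=2693.993318
Admissible k: 1..2 (factorial args all ≥0)
  k=1: (−1)^0·2693.9933/(720)·0.9970^7·0.0772^1 = +0.282781
  k=2: (−1)^1·2693.9933/(240)·0.9970^5·0.0772^3 = -0.005083
d^4_{2,3}(0.1545) = +0.282781 -0.005083 = +0.277698
Phases: e^{-i·(2)·0.5759}=+0.406844-0.913498i, e^{-i·(3)·6.1265}=+0.891543+0.452936i ⇒ D=+0.215626-0.174991i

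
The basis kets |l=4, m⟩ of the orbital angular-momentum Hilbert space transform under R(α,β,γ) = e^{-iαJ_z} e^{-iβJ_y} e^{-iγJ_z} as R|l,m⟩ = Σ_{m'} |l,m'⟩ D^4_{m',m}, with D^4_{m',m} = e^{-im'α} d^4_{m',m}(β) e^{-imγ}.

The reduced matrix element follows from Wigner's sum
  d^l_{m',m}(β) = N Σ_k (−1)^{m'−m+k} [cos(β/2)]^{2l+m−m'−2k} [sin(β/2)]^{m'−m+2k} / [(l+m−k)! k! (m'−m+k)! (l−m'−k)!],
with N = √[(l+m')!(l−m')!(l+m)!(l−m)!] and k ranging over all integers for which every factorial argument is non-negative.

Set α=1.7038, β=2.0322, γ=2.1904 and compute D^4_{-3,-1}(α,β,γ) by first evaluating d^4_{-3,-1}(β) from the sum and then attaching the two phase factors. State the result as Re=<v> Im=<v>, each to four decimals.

Re=-0.2146 Im=-0.3483

First d^4_{-3,-1}(β=2.0322), then the phase factors e^{-i(-3)α} and e^{-i(-1)γ}:
c=cos(2.0322/2)=0.526685, s=sin(2.0322/2)=0.850060; N=√[1·5040·6·120]=1904.940944
The bounds max(0,m−m')=2 and min(l+m,l−m')=3 give 2 terms
  k=2: (−1)^0·1904.9409/(240)·0.5267^6·0.8501^2 = +0.122427
  k=3: (−1)^1·1904.9409/(144)·0.5267^4·0.8501^4 = -0.531524
d^4_{-3,-1}(2.0322) = +0.122427 -0.531524 = -0.409097
Attach z-rotation phases: D = e^{-i(-3)(1.7038)}·(-0.409097)·e^{-i(-1)(2.1904)} = -0.214590-0.348298i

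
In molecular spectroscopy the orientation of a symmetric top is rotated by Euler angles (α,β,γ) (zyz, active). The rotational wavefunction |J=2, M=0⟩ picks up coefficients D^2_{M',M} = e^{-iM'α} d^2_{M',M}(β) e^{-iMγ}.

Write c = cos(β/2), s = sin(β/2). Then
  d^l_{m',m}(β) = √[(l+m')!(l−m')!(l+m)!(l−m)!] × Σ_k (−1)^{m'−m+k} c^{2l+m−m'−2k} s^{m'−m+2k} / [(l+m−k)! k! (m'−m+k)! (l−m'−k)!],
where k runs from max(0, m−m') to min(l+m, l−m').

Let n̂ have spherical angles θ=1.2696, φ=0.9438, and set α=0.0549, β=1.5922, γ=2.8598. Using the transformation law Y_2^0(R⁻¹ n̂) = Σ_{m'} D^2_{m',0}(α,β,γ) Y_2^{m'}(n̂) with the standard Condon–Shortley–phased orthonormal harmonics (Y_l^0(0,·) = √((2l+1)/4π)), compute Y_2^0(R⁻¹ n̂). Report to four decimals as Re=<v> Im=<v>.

Re=0.0200 Im=0.0000

Need the full column D^2_{m',0} for m'=−2..2 at α=0.0549, β=1.5922, γ=2.8598.
cos(β/2)=0.699499, sin(β/2)=0.714633
d^2_{-2,0}: single k=2 term ⇒ +0.612092;  D = +0.608406+0.067073i
d^2_{-1,0}: k∈[1..2] ⇒ +0.599129 -0.625335 = -0.026206;  D = -0.026167-0.001438i
d^2_{0,0}: k∈[0..2] ⇒ +0.239413 -0.999542 +0.260816 = -0.499313;  D = -0.499313+0.000000i
d^2_{1,0}: k∈[0..1] ⇒ -0.599129 +0.625335 = +0.026206;  D = +0.026167-0.001438i
d^2_{2,0}: single k=0 term ⇒ +0.612092;  D = +0.608406-0.067073i
Y_2^{m'}(θ=1.2696,φ=0.9438) and Σ D·Y over m':
  (+0.6084+0.0671i)·(-0.1097-0.3347i)  (-0.0262-0.0014i)·(+0.1284-0.1772i)  (-0.4993+0.0000i)·(-0.2321+0.0000i)  (+0.0262-0.0014i)·(-0.1284-0.1772i)  (+0.6084-0.0671i)·(-0.1097+0.3347i)
Y_2^0(R⁻¹ n̂) = +0.020035+0.000000i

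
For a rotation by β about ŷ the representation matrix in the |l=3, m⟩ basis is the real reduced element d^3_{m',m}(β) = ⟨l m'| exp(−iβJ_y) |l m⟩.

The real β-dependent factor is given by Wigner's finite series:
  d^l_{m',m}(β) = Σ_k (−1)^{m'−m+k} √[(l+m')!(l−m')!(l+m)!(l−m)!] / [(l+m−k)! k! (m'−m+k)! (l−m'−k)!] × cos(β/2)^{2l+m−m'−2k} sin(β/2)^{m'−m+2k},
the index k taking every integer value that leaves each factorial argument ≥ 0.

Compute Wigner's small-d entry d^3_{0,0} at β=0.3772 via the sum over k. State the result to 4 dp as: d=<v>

d^3_{0,0}(β=0.3772) via Wigner's sum:
Half-angle: c=0.982268, s=0.187484. N=√(6·6·6·6)=36.000000
Admissible k: 0..3 (factorial args all ≥0)
  k=0: (−1)^0·36.0000/(36)·0.9823^6·0.1875^0 = +0.898213
  k=1: (−1)^1·36.0000/(4)·0.9823^4·0.1875^2 = -0.294503
  k=2: (−1)^2·36.0000/(4)·0.9823^2·0.1875^4 = +0.010729
  k=3: (−1)^3·36.0000/(36)·0.9823^0·0.1875^6 = -0.000043
d^3_{0,0}(0.3772) = +0.898213 -0.294503 +0.010729 -0.000043 = +0.614395

d=0.6144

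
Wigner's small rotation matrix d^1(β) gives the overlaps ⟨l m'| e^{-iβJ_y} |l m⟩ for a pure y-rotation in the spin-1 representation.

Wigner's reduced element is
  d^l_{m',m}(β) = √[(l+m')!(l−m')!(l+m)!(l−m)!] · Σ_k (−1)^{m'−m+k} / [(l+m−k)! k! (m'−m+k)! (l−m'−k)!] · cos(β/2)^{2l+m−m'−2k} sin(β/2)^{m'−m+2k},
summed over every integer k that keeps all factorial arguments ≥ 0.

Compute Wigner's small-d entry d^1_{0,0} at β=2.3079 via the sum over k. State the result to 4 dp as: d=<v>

d=-0.6721

d^1_{0,0}(β=2.3079) via Wigner's sum:
c=cos(2.3079/2)=0.404879, s=sin(2.3079/2)=0.914370; N=√[1·1·1·1]=1.000000
Admissible k: 0..1 (factorial args all ≥0)
  k=0: (−1)^0·1.0000/(1)·0.4049^2·0.9144^0 = +0.163927
  k=1: (−1)^1·1.0000/(1)·0.4049^0·0.9144^2 = -0.836073
d^1_{0,0}(2.3079) = +0.163927 -0.836073 = -0.672146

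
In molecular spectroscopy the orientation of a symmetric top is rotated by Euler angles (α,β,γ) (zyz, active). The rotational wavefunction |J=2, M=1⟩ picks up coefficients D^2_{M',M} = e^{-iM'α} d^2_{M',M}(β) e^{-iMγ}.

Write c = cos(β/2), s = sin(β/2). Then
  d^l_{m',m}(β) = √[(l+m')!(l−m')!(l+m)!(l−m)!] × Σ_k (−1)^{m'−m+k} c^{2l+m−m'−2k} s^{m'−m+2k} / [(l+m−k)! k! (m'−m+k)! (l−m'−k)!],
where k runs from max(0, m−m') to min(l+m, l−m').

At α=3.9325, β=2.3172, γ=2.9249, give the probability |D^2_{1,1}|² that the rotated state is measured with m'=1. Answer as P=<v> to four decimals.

P=0.1432

D^2_{1,1}(3.9325,2.3172,2.9249) = e^{-i·1·3.9325}·d^2_{1,1}(2.3172)·e^{-i·1·2.9249}. Compute d first:
With c≡cos(β/2)=0.400623 and s≡sin(β/2)=0.916243, N=[6·1·6·1]^{1/2}=6.000000
k∈{0,1} keeps every argument non-negative
  k=0: (−1)^0·6.0000/(6)·0.4006^4·0.9162^0 = +0.025760
  k=1: (−1)^1·6.0000/(2)·0.4006^2·0.9162^2 = -0.404216
d^2_{1,1}(2.3172) = +0.025760 -0.404216 = -0.378456
|D^2_{1,1}|² = |d^2_{1,1}(β)|² = (-0.378456)² = 0.143229 (the z-rotation phases have unit modulus)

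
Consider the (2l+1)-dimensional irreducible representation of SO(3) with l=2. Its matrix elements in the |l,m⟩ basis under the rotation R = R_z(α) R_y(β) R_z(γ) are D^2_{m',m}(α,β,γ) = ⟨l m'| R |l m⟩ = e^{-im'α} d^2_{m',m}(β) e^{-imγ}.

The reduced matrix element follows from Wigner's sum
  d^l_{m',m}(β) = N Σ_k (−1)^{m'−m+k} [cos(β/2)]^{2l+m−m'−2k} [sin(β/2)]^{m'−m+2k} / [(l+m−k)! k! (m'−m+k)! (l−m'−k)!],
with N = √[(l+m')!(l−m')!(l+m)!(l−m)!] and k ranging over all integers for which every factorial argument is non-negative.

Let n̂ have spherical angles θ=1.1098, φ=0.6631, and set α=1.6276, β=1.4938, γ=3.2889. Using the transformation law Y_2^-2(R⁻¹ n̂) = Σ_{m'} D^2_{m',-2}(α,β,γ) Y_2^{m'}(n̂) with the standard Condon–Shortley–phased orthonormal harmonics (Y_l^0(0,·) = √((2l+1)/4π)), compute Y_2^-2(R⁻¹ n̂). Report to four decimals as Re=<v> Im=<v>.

Need the full column D^2_{m',-2} for m'=−2..2 at α=1.6276, β=1.4938, γ=3.2889.
cos(β/2)=0.733798, sin(β/2)=0.679367
d^2_{-2,-2}: single k=0 term ⇒ +0.289939;  D = -0.266114-0.115100i
d^2_{-1,-2}: single k=0 term ⇒ -0.536865;  D = +0.184805-0.504055i
d^2_{0,-2}: single k=0 term ⇒ +0.608749;  D = +0.582521+0.176763i
d^2_{1,-2}: single k=0 term ⇒ -0.460172;  D = -0.108405+0.447221i
d^2_{2,-2}: single k=0 term ⇒ +0.213019;  D = -0.209539-0.038348i
Y_2^{m'}(θ=1.1098,φ=0.6631) and Σ D·Y over m':
  (-0.2661-0.1151i)·(+0.0750-0.3006i)  (+0.1848-0.5041i)·(+0.2426-0.1895i)  (+0.5825+0.1768i)·(-0.1282+0.0000i)  (-0.1084+0.4472i)·(-0.2426-0.1895i)  (-0.2095-0.0383i)·(+0.0750+0.3006i)
Y_2^-2(R⁻¹ n̂) = -0.073063-0.262378i

Re=-0.0731 Im=-0.2624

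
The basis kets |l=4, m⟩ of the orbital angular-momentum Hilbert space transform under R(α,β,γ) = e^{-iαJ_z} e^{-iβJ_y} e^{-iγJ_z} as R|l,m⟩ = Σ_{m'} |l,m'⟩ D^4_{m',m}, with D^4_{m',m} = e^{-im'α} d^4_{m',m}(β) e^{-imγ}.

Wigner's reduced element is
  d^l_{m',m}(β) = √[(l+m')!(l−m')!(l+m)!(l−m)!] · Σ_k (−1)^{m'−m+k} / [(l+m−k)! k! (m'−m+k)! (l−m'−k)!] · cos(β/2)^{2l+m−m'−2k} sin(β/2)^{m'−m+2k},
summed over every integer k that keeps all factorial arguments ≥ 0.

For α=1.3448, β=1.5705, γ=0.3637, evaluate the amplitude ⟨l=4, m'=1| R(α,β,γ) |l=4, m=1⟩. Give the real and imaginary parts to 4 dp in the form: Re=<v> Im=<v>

Re=-0.0515 Im=-0.3713

First d^4_{1,1}(β=1.5705), then the phase factors e^{-i(1)α} and e^{-i(1)γ}:
With c≡cos(β/2)=0.707212 and s≡sin(β/2)=0.707002, N=[120·6·120·6]^{1/2}=720.000000
k: max(0,(1)−(1))=0 … min(4+(1),4−(1))=3
  k=0: (−1)^0·720.0000/(720)·0.7072^8·0.7070^0 = +0.062574
  k=1: (−1)^1·720.0000/(48)·0.7072^6·0.7070^2 = -0.938056
  k=2: (−1)^2·720.0000/(24)·0.7072^4·0.7070^4 = +1.875000
  k=3: (−1)^3·720.0000/(72)·0.7072^2·0.7070^6 = -0.624630
d^4_{1,1}(1.5705) = +0.062574 -0.938056 +1.875000 -0.624630 = +0.374889
D = (+0.224077-0.974571i)·(+0.374889)·(+0.934587-0.355735i) = -0.051461-0.371340i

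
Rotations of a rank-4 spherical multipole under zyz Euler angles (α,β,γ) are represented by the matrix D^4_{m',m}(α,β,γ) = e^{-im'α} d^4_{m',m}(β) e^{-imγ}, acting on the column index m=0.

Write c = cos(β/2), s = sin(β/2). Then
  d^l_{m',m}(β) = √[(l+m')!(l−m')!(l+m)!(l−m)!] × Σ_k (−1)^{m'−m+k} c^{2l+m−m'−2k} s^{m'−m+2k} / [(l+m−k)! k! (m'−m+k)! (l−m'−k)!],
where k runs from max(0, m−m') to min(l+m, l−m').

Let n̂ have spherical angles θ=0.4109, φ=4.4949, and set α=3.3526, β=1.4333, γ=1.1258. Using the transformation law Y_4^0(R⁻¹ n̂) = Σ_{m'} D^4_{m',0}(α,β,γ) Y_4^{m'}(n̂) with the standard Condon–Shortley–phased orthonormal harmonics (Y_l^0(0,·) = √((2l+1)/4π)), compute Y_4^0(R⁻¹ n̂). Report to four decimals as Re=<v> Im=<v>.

Re=0.0766 Im=0.0000

Need the full column D^4_{m',0} for m'=−4..4 at α=3.3526, β=1.4333, γ=1.1258.
cos(β/2)=0.754010, sin(β/2)=0.656862
d^4_{-4,0}: single k=4 term ⇒ +0.503450;  D = +0.334521+0.376241i
d^4_{-3,0}: k∈[3..4] ⇒ +0.817286 -0.620252 = +0.197034;  D = -0.158857-0.116562i
d^4_{-2,0}: k∈[2..4] ⇒ +0.752202 -1.522289 +0.433234 = -0.336853;  D = -0.307300-0.137975i
d^4_{-1,0}: k∈[1..4] ⇒ +0.407034 -1.853431 +1.406599 -0.177915 = -0.217712;  D = +0.212883+0.045599i
d^4_{0,0}: k∈[0..4] ⇒ +0.104477 -1.268624 +2.166255 -0.730670 +0.034657 = +0.306095;  D = +0.306095+0.000000i
d^4_{1,0}: k∈[0..3] ⇒ -0.407034 +1.853431 -1.406599 +0.177915 = +0.217712;  D = -0.212883+0.045599i
d^4_{2,0}: k∈[0..2] ⇒ +0.752202 -1.522289 +0.433234 = -0.336853;  D = -0.307300+0.137975i
d^4_{3,0}: k∈[0..1] ⇒ -0.817286 +0.620252 = -0.197034;  D = +0.158857-0.116562i
d^4_{4,0}: single k=0 term ⇒ +0.503450;  D = +0.334521-0.376241i
Y_4^{m'}(θ=0.4109,φ=4.4949) and Σ D·Y over m':
  (+0.3345+0.3762i)·(+0.0073+0.0086i)  (-0.1589-0.1166i)·(+0.0444-0.0581i)  (-0.3073-0.1380i)·(-0.2364-0.1098i)  (+0.2129+0.0456i)·(-0.1078+0.4877i)  (+0.3061+0.0000i)·(+0.2654+0.0000i)  (-0.2129+0.0456i)·(+0.1078+0.4877i)  (-0.3073+0.1380i)·(-0.2364+0.1098i)  (+0.1589-0.1166i)·(-0.0444-0.0581i)  (+0.3345-0.3762i)·(+0.0073-0.0086i)
Y_4^0(R⁻¹ n̂) = +0.076566-0.000000i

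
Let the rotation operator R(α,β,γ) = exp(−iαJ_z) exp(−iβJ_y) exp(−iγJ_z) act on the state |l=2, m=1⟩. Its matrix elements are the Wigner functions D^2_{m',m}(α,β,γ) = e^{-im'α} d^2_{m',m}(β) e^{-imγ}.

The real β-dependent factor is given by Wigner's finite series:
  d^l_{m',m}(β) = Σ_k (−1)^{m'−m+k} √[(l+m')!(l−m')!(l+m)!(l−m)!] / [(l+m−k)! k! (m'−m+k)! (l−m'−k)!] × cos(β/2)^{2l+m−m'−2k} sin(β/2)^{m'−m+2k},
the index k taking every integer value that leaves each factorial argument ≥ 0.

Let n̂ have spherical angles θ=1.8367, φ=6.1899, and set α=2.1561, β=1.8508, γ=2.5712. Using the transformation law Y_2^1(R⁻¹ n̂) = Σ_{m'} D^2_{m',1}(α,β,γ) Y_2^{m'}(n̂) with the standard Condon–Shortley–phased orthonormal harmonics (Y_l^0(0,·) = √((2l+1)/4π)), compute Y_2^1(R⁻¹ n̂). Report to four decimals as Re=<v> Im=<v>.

Need the full column D^2_{m',1} for m'=−2..2 at α=2.1561, β=1.8508, γ=2.5712.
cos(β/2)=0.601515, sin(β/2)=0.798861
d^2_{-2,1}: single k=3 term ⇒ +0.613325;  D = -0.103887+0.604463i
d^2_{-1,1}: k∈[2..3] ⇒ +0.692719 -0.407273 = +0.285446;  D = +0.261205-0.115115i
d^2_{0,1}: k∈[1..2] ⇒ +0.425879 -0.751167 = -0.325288;  D = +0.273791+0.175643i
d^2_{1,1}: k∈[0..1] ⇒ +0.130914 -0.692719 = -0.561805;  D = -0.008377-0.561743i
d^2_{2,1}: single k=0 term ⇒ -0.347729;  D = -0.286951+0.196404i
Y_2^{m'}(θ=1.8367,φ=6.1899) and Σ D·Y over m':
  (-0.1039+0.6045i)·(+0.3534+0.0667i)  (+0.2612-0.1151i)·(-0.1950-0.0182i)  (+0.2738+0.1756i)·(-0.2501+0.0000i)  (-0.0084-0.5617i)·(+0.1950-0.0182i)  (-0.2870+0.1964i)·(+0.3534-0.0667i)
Y_2^1(R⁻¹ n̂) = -0.298713+0.159568i

Re=-0.2987 Im=0.1596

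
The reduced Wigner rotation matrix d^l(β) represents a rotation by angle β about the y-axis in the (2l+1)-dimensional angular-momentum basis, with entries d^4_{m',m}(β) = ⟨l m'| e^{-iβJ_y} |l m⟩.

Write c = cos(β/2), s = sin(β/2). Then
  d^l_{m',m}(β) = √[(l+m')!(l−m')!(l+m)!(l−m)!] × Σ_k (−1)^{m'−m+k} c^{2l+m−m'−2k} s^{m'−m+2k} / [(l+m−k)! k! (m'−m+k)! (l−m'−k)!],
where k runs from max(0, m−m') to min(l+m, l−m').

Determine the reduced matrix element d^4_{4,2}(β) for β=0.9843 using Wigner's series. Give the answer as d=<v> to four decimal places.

d^4_{4,2}(β=0.9843) via Wigner's sum:
With c≡cos(β/2)=0.881319 and s≡sin(β/2)=0.472522, N=[40320·1·720·2]^{1/2}=7619.763776
k: max(0,(2)−(4))=0 … min(4+(2),4−(4))=0
  k=0: (−1)^2·7619.7638/(1440)·0.8813^6·0.4725^2 = +0.553632
d^4_{4,2}(0.9843) = +0.553632

d=0.5536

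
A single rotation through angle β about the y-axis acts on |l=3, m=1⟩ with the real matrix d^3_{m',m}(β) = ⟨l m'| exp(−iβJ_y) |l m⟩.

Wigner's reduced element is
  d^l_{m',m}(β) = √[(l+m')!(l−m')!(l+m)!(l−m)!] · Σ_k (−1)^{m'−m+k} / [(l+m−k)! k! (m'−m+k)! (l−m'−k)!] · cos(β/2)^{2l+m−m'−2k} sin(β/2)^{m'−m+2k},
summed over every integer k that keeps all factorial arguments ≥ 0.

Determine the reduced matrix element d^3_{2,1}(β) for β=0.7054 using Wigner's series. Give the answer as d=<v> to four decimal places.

d=-0.5796

d^3_{2,1}(β=0.7054) via Wigner's sum:
With c≡cos(β/2)=0.938443 and s≡sin(β/2)=0.345433, N=[120·1·24·2]^{1/2}=75.894664
Admissible k: 0..1 (factorial args all ≥0)
  k=0: (−1)^1·75.8947/(24)·0.9384^5·0.3454^1 = -0.795068
  k=1: (−1)^2·75.8947/(12)·0.9384^3·0.3454^3 = +0.215449
d^3_{2,1}(0.7054) = -0.795068 +0.215449 = -0.579619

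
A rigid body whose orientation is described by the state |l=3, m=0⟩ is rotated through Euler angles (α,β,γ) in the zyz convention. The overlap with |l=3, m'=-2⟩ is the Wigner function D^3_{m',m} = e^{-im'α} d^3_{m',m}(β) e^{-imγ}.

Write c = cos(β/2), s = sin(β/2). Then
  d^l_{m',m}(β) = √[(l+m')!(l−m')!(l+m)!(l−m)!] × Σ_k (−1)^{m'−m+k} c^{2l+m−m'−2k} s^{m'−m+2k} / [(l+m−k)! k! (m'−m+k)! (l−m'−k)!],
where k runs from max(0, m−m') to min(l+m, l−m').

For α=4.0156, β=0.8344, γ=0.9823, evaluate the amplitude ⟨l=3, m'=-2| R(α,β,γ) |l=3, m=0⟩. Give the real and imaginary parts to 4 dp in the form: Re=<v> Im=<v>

Re=-0.0890 Im=0.4969

First d^3_{-2,0}(β=0.8344), then the phase factors e^{-i(-2)α} and e^{-i(0)γ}:
With c≡cos(β/2)=0.914227 and s≡sin(β/2)=0.405202, N=[1·120·6·6]^{1/2}=65.726707
The bounds max(0,m−m')=2 and min(l+m,l−m')=3 give 2 terms
  k=2: (−1)^0·65.7267/(12)·0.9142^4·0.4052^2 = +0.628233
  k=3: (−1)^1·65.7267/(12)·0.9142^2·0.4052^4 = -0.123412
d^3_{-2,0}(0.8344) = +0.628233 -0.123412 = +0.504821
Attach z-rotation phases: D = e^{-i(-2)(4.0156)}·(+0.504821)·e^{-i(0)(0.9823)} = -0.088996+0.496915i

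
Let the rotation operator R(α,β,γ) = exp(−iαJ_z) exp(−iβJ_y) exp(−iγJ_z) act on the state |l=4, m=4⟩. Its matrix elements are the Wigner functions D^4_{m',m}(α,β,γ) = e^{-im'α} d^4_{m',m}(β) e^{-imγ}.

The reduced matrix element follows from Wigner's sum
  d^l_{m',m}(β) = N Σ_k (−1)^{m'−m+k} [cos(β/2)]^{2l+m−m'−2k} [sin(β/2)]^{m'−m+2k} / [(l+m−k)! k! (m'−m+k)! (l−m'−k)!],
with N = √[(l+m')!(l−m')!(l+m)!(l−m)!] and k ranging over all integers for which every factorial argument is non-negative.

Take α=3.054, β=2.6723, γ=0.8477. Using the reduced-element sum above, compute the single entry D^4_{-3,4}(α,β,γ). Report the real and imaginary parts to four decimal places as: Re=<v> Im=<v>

Re=0.4720 Im=-0.2652

Split into d^4_{-3,4}(β=2.6723) × two z-phases.
c=cos(2.6723/2)=0.232499, s=sin(2.6723/2)=0.972597; N=√[1·5040·40320·1]=14255.272709
Admissible k: 7..7 (factorial args all ≥0)
  k=7: (−1)^0·14255.2727/(5040)·0.2325^1·0.9726^7 = +0.541372
d^4_{-3,4}(2.6723) = +0.541372
Phases: e^{-i·(-3)·3.054}=-0.965672+0.259764i, e^{-i·(4)·0.8477}=-0.969108+0.246636i ⇒ D=+0.471953-0.265223i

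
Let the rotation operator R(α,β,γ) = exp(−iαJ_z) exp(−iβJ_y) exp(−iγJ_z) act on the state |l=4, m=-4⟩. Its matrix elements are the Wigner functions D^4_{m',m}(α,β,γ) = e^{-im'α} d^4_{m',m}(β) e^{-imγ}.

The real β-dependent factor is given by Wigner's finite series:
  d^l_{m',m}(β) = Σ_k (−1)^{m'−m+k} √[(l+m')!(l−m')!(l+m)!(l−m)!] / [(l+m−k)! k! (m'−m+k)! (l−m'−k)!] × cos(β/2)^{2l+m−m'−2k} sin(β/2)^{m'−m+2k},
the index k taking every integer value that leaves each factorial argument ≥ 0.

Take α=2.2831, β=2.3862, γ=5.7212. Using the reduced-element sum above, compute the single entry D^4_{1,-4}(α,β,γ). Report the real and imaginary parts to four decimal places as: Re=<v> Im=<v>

First d^4_{1,-4}(β=2.3862), then the phase factors e^{-i(1)α} and e^{-i(-4)γ}:
With c≡cos(β/2)=0.368780 and s≡sin(β/2)=0.929517, N=[120·6·1·40320]^{1/2}=5387.986637
The bounds max(0,m−m')=0 and min(l+m,l−m')=0 give 1 term
  k=0: (−1)^5·5387.9866/(720)·0.3688^3·0.9295^5 = -0.260425
d^4_{1,-4}(2.3862) = -0.260425
Attach z-rotation phases: D = e^{-i(1)(2.2831)}·(-0.260425)·e^{-i(-4)(5.7212)} = +0.046969-0.256154i

Re=0.0470 Im=-0.2562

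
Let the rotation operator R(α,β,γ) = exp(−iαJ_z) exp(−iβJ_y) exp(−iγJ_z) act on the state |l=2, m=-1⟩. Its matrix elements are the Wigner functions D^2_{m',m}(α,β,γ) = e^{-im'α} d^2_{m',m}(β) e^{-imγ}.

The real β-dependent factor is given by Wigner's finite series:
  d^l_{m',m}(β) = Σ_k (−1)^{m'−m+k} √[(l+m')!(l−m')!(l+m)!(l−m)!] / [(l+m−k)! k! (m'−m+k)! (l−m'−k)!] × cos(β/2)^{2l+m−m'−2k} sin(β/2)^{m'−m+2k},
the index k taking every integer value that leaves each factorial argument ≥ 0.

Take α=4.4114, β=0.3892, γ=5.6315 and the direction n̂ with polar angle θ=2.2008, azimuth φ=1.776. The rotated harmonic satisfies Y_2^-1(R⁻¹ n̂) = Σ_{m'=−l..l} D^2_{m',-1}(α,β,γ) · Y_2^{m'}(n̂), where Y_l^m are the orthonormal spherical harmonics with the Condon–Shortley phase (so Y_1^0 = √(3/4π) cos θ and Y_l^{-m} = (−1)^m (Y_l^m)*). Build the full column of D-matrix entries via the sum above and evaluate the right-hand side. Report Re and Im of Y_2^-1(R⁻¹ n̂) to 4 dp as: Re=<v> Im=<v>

Re=0.0656 Im=-0.3597

Need the full column D^2_{m',-1} for m'=−2..2 at α=4.4114, β=0.3892, γ=5.6315.
cos(β/2)=0.981125, sin(β/2)=0.193374
d^2_{-2,-1}: single k=1 term ⇒ +0.365259;  D = -0.113904+0.347045i
d^2_{-1,-1}: k∈[0..1] ⇒ +0.926611 -0.107986 = +0.818625;  D = -0.667154-0.474398i
d^2_{0,-1}: k∈[0..1] ⇒ -0.447350 +0.017378 = -0.429972;  D = -0.341855+0.260790i
d^2_{1,-1}: k∈[0..1] ⇒ +0.107986 -0.001398 = +0.106588;  D = +0.036618+0.100100i
d^2_{2,-1}: single k=0 term ⇒ -0.014189;  D = +0.014171-0.000705i
Y_2^{m'}(θ=2.2008,φ=1.776) and Σ D·Y over m':
  (-0.1139+0.3470i)·(-0.2313+0.1006i)  (-0.6672-0.4744i)·(+0.0749+0.3601i)  (-0.3419+0.2608i)·(+0.0130+0.0000i)  (+0.0366+0.1001i)·(-0.0749+0.3601i)  (+0.0142-0.0007i)·(-0.2313-0.1006i)
Y_2^-1(R⁻¹ n̂) = +0.065648-0.359664i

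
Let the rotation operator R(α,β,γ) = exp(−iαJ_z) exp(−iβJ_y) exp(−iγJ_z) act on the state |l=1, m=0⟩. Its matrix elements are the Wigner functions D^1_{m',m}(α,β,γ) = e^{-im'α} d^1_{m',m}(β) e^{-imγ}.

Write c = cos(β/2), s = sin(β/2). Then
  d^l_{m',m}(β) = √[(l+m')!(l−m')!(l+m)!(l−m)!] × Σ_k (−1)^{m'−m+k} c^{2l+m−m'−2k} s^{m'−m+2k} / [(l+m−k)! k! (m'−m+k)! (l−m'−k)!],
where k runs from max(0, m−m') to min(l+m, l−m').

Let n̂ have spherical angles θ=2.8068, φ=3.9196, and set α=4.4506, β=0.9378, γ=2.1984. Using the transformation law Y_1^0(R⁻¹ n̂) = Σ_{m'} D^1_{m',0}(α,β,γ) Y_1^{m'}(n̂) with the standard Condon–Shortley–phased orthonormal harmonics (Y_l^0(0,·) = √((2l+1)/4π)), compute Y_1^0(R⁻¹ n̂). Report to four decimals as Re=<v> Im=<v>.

Need the full column D^1_{m',0} for m'=−1..1 at α=4.4506, β=0.9378, γ=2.1984.
cos(β/2)=0.892066, sin(β/2)=0.451905
d^1_{-1,0}: single k=1 term ⇒ +0.570111;  D = -0.147550-0.550686i
d^1_{0,0}: k∈[0..1] ⇒ +0.795782 -0.204218 = +0.591563;  D = +0.591563+0.000000i
d^1_{1,0}: single k=0 term ⇒ -0.570111;  D = +0.147550-0.550686i
Y_1^{m'}(θ=2.8068,φ=3.9196) and Σ D·Y over m':
  (-0.1475-0.5507i)·(-0.0809+0.0797i)  (+0.5916+0.0000i)·(-0.4615+0.0000i)  (+0.1475-0.5507i)·(+0.0809+0.0797i)
Y_1^0(R⁻¹ n̂) = -0.161377+0.000000i

Re=-0.1614 Im=0.0000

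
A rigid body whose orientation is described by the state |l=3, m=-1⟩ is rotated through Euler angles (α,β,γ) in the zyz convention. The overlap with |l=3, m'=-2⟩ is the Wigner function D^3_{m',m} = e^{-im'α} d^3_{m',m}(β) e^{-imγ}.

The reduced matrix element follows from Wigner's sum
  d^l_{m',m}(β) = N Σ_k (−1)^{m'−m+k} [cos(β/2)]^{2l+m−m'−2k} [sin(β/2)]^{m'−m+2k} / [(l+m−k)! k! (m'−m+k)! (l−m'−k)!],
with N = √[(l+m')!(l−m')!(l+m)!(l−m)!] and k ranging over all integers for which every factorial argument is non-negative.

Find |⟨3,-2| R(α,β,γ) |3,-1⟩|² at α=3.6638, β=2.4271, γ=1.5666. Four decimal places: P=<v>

First d^3_{-2,-1}(β=2.4271), then the phase factors e^{-i(-2)α} and e^{-i(-1)γ}:
With c≡cos(β/2)=0.349696 and s≡sin(β/2)=0.936863, N=[1·120·2·24]^{1/2}=75.894664
k: max(0,(-1)−(-2))=1 … min(3+(-1),3−(-2))=2
  k=1: (−1)^0·75.8947/(24)·0.3497^5·0.9369^1 = +0.015493
  k=2: (−1)^1·75.8947/(12)·0.3497^3·0.9369^3 = -0.222397
d^3_{-2,-1}(2.4271) = +0.015493 -0.222397 = -0.206905
|D^3_{-2,-1}|² = |d^3_{-2,-1}(β)|² = (-0.206905)² = 0.042810 (the z-rotation phases have unit modulus)

P=0.0428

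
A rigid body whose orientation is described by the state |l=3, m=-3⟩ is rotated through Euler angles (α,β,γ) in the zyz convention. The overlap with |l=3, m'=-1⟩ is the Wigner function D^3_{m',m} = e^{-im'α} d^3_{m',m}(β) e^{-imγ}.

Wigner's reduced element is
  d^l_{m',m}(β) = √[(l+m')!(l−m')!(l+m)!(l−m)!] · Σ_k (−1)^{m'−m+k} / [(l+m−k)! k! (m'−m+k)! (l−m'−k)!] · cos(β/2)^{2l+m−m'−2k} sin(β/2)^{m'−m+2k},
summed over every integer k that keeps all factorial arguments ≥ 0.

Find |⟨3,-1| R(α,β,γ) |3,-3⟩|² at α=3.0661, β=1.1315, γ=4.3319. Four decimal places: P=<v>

D^3_{-1,-3}(3.0661,1.1315,4.3319) = e^{-i·-1·3.0661}·d^3_{-1,-3}(1.1315)·e^{-i·-3·4.3319}. Compute d first:
c=cos(1.1315/2)=0.844187, s=sin(1.1315/2)=0.536049; N=√[2·24·1·720]=185.903201
k: max(0,(-3)−(-1))=0 … min(3+(-3),3−(-1))=0
  k=0: (−1)^2·185.9032/(48)·0.8442^4·0.5360^2 = +0.565209
d^3_{-1,-3}(1.1315) = +0.565209
|D^3_{-1,-3}|² = |d^3_{-1,-3}(β)|² = (+0.565209)² = 0.319461 (the z-rotation phases have unit modulus)

P=0.3195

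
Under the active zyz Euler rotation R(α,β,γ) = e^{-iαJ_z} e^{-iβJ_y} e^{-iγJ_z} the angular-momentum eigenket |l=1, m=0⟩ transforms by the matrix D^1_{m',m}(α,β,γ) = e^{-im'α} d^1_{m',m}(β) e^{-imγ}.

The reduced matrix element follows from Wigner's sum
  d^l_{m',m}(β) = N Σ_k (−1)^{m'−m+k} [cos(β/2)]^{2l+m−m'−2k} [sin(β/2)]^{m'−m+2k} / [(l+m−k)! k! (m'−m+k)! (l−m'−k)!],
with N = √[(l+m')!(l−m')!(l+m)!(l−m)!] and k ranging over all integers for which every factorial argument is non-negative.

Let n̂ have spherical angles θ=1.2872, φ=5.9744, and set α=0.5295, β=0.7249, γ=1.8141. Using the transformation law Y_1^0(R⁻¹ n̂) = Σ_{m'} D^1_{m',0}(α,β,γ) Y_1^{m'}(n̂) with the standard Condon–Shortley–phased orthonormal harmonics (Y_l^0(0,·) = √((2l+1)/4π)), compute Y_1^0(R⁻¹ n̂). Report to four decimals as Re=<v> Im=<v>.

Re=0.3103 Im=0.0000

Need the full column D^1_{m',0} for m'=−1..1 at α=0.5295, β=0.7249, γ=1.8141.
cos(β/2)=0.935031, sin(β/2)=0.354566
d^1_{-1,0}: single k=1 term ⇒ +0.468855;  D = +0.404650+0.236819i
d^1_{0,0}: k∈[0..1] ⇒ +0.874283 -0.125717 = +0.748566;  D = +0.748566+0.000000i
d^1_{1,0}: single k=0 term ⇒ -0.468855;  D = -0.404650+0.236819i
Y_1^{m'}(θ=1.2872,φ=5.9744) and Σ D·Y over m':
  (+0.4046+0.2368i)·(+0.3160+0.1008i)  (+0.7486+0.0000i)·(+0.1367+0.0000i)  (-0.4046+0.2368i)·(-0.3160+0.1008i)
Y_1^0(R⁻¹ n̂) = +0.310340+0.000000i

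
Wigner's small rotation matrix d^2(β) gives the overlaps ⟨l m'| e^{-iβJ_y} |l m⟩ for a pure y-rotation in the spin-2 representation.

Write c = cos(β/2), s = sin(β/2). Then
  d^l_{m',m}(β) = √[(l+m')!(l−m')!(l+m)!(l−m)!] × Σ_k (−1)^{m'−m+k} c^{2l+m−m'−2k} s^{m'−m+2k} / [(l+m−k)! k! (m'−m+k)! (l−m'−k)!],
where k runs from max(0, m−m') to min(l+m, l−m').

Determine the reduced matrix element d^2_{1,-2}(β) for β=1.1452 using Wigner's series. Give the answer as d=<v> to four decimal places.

d=-0.2674

d^2_{1,-2}(β=1.1452) via Wigner's sum:
c=cos(1.1452/2)=0.840495, s=sin(1.1452/2)=0.541819; N=√[6·1·1·24]=12.000000
Admissible k: 0..0 (factorial args all ≥0)
  k=0: (−1)^3·12.0000/(6)·0.8405^1·0.5418^3 = -0.267380
d^2_{1,-2}(1.1452) = -0.267380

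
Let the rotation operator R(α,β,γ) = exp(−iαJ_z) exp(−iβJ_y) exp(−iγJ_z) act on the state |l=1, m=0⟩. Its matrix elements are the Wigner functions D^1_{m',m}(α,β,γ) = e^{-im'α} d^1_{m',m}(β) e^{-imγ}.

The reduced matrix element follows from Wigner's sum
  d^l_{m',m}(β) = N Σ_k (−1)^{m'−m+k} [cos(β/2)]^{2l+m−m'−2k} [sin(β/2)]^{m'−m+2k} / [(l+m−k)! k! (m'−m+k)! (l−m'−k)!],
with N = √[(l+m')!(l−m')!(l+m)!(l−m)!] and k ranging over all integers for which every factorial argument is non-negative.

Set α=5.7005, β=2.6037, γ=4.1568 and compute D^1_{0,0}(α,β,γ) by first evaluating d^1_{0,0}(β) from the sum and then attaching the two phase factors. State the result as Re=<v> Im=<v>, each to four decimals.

D^1_{0,0}(5.7005,2.6037,4.1568) = e^{-i·0·5.7005}·d^1_{0,0}(2.6037)·e^{-i·0·4.1568}. Compute d first:
Half-angle: c=0.265716, s=0.964051. N=√(1·1·1·1)=1.000000
Admissible k: 0..1 (factorial args all ≥0)
  k=0: (−1)^0·1.0000/(1)·0.2657^2·0.9641^0 = +0.070605
  k=1: (−1)^1·1.0000/(1)·0.2657^0·0.9641^2 = -0.929395
d^1_{0,0}(2.6037) = +0.070605 -0.929395 = -0.858790
Phases: e^{-i·(0)·5.7005}=+1.000000+0.000000i, e^{-i·(0)·4.1568}=+1.000000+0.000000i ⇒ D=-0.858790+0.000000i

Re=-0.8588 Im=0.0000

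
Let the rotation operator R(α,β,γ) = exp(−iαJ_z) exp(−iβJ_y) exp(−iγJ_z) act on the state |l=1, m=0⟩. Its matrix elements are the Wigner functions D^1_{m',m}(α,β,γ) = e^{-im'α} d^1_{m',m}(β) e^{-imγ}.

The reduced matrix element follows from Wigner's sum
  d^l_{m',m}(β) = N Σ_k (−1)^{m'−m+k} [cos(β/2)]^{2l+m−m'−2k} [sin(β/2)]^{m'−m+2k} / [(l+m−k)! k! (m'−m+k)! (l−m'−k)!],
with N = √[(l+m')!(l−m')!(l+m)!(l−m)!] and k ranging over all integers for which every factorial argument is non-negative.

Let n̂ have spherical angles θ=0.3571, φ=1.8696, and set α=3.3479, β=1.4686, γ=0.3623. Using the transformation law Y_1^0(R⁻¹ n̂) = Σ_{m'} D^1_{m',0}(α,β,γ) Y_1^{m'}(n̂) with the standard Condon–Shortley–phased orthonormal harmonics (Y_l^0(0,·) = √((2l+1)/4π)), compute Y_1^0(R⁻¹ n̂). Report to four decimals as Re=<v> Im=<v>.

Need the full column D^1_{m',0} for m'=−1..1 at α=3.3479, β=1.4686, γ=0.3623.
cos(β/2)=0.742300, sin(β/2)=0.670068
d^1_{-1,0}: single k=1 term ⇒ +0.703417;  D = -0.688501-0.144093i
d^1_{0,0}: k∈[0..1] ⇒ +0.551009 -0.448991 = +0.102019;  D = +0.102019+0.000000i
d^1_{1,0}: single k=0 term ⇒ -0.703417;  D = +0.688501-0.144093i
Y_1^{m'}(θ=0.3571,φ=1.8696) and Σ D·Y over m':
  (-0.6885-0.1441i)·(-0.0356-0.1154i)  (+0.1020+0.0000i)·(+0.4578+0.0000i)  (+0.6885-0.1441i)·(+0.0356-0.1154i)
Y_1^0(R⁻¹ n̂) = +0.062395+0.000000i

Re=0.0624 Im=0.0000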